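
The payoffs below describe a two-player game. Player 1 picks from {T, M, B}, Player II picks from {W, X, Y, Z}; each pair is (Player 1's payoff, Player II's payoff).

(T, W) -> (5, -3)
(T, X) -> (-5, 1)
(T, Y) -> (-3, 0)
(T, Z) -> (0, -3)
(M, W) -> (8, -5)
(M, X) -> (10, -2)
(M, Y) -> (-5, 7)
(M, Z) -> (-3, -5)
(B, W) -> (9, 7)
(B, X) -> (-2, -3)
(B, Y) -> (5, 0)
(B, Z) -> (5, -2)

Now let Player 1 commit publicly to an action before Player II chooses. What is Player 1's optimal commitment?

B

Work backward from Player II's decision.
- T → Player II plays X (best of -3, 1, 0, -3); Player 1 gets -5.
- M → Player II plays Y (best of -5, -2, 7, -5); Player 1 gets -5.
- B → Player II plays W (best of 7, -3, 0, -2); Player 1 gets 9.
Player 1's induced payoffs are -5, -5, 9, so Player 1 commits to B. Subgame-perfect outcome: (B, W) with payoffs (9, 7).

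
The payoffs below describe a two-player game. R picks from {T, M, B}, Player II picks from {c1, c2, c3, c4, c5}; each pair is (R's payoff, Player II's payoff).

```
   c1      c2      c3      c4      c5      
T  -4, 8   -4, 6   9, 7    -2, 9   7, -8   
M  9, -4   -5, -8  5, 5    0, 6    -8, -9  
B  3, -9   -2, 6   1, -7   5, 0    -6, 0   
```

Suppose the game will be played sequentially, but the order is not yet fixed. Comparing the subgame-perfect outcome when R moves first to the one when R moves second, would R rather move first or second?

If R leads: Player II's best replies are T→c4, M→c4, B→c2; R's induced payoffs -2, 0, -2; outcome (M, c4), payoffs (0, 6).
If Player II leads: R's best replies are c1→M, c2→B, c3→T, c4→B, c5→T; Player II's induced payoffs -4, 6, 7, 0, -8; outcome (T, c3), payoffs (9, 7).
R gets 0 moving first and 9 moving second, so R prefers to move second.

second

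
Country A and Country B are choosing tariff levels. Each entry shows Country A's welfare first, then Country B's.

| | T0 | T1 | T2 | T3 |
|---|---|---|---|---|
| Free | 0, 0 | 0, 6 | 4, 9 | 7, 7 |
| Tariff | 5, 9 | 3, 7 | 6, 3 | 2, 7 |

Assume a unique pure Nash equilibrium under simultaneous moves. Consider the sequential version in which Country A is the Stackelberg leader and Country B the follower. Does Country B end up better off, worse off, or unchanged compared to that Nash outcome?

unchanged

Work backward from Country B's decision.
- Free: Country B compares 0, 6, 9, 7 and picks T2; Country A would get 4.
- Tariff: Country B compares 9, 7, 3, 7 and picks T0; Country A would get 5.
Country A's induced payoffs are 4, 5, so Country A commits to Tariff. Subgame-perfect outcome: (Tariff, T0) with payoffs (5, 9).
For the simultaneous game, intersect best replies.
Country A's best replies: T0→Tariff; T1→Tariff; T2→Tariff; T3→Free.
Country B's best replies: Free→T2; Tariff→T0.
The unique mutual best reply is (Tariff, T0), giving (5, 9).
Country B earns 9 sequentially versus 9 at the Nash outcome: unchanged.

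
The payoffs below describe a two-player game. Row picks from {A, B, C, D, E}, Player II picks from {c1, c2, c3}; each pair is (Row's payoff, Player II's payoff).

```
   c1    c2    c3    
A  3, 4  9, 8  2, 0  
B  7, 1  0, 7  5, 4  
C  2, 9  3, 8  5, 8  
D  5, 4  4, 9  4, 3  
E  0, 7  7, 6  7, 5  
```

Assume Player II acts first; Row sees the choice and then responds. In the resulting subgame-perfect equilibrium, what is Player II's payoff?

Work backward from Row's decision.
- c1: Row compares 3, 7, 2, 5, 0 and picks B; Player II would get 1.
- c2: Row compares 9, 0, 3, 4, 7 and picks A; Player II would get 8.
- c3: Row compares 2, 5, 5, 4, 7 and picks E; Player II would get 5.
Maximizing over 1, 8, 5, Player II chooses c2. Subgame-perfect outcome: (A, c2) with payoffs (9, 8).

8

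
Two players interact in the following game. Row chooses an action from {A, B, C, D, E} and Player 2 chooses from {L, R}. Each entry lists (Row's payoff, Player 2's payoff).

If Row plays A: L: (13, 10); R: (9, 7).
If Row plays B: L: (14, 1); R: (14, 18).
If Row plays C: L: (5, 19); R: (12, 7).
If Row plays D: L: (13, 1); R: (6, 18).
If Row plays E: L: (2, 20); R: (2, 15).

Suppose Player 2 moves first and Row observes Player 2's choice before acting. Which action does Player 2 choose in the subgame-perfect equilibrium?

R

Backward induction with Player 2 moving first.
- L: Row compares 13, 14, 5, 13, 2 and picks B; Player 2 would get 1.
- R: Row compares 9, 14, 12, 6, 2 and picks B; Player 2 would get 18.
Player 2's induced payoffs are 1, 18, so Player 2 commits to R. Subgame-perfect outcome: (B, R) with payoffs (14, 18).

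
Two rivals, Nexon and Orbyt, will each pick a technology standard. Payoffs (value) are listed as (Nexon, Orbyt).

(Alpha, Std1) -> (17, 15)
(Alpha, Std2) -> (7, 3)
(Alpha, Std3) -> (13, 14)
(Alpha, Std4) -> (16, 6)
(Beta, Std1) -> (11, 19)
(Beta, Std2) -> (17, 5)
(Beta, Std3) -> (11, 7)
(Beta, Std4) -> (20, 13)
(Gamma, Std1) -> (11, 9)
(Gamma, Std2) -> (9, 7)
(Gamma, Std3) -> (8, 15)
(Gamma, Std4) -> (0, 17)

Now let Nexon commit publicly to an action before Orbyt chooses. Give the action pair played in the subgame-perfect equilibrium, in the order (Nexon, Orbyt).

Backward induction with Nexon moving first.
- Alpha: BR = Std1, leader payoff 17.
- Beta: BR = Std1, leader payoff 11.
- Gamma: BR = Std4, leader payoff 0.
Maximizing over 17, 11, 0, Nexon chooses Alpha. Subgame-perfect outcome: (Alpha, Std1) with payoffs (17, 15).

(Alpha, Std1)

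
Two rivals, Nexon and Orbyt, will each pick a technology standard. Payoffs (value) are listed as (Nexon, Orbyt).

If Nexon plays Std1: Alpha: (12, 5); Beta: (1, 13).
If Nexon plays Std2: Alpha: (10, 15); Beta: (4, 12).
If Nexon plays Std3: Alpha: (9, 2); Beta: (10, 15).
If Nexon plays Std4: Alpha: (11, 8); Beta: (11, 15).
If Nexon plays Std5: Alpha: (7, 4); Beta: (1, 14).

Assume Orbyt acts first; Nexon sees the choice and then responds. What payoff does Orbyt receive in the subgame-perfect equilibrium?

15

Backward induction with Orbyt moving first.
- Alpha: BR = Std1, leader payoff 5.
- Beta: BR = Std4, leader payoff 15.
Among 5, 15, the best is 15 at Beta. Subgame-perfect outcome: (Std4, Beta) with payoffs (11, 15).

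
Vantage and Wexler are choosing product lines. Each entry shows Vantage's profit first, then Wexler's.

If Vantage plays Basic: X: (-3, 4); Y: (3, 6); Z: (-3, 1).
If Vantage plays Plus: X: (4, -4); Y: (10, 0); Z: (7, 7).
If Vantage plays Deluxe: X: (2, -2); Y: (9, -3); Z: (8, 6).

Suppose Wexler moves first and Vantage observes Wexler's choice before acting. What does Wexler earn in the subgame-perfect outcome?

6

Work backward from Vantage's decision.
- X: Vantage compares -3, 4, 2 and picks Plus; Wexler would get -4.
- Y: Vantage compares 3, 10, 9 and picks Plus; Wexler would get 0.
- Z: Vantage compares -3, 7, 8 and picks Deluxe; Wexler would get 6.
Among -4, 0, 6, the best is 6 at Z. Subgame-perfect outcome: (Deluxe, Z) with payoffs (8, 6).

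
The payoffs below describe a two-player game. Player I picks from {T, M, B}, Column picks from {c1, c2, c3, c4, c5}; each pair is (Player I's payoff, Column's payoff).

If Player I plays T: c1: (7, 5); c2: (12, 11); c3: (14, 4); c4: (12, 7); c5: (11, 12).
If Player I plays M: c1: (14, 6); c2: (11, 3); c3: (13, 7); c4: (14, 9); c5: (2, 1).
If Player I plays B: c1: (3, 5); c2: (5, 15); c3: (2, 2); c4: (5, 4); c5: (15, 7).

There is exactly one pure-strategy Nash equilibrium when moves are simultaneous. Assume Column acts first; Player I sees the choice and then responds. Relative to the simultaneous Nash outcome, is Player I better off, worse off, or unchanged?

worse off

Work backward from Player I's decision.
- c1: BR = M, leader payoff 6.
- c2: BR = T, leader payoff 11.
- c3: BR = T, leader payoff 4.
- c4: BR = M, leader payoff 9.
- c5: BR = B, leader payoff 7.
Maximizing over 6, 11, 4, 9, 7, Column chooses c2. Subgame-perfect outcome: (T, c2) with payoffs (12, 11).
Under simultaneous play:
Player I's best replies: c1→M; c2→T; c3→T; c4→M; c5→B.
Column's best replies: T→c5; M→c4; B→c2.
Only (M, c4) has each player best-responding; Nash payoffs (14, 9).
Player I earns 12 sequentially versus 14 at the Nash outcome: worse off.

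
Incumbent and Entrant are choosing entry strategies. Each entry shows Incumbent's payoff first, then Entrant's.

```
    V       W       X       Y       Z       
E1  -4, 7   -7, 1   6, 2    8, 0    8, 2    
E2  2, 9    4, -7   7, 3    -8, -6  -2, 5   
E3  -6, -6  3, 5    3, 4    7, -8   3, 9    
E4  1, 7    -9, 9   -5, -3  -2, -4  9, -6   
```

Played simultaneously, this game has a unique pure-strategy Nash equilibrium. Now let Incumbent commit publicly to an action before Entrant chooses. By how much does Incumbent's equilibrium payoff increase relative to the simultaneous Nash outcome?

Entrant best-responds to each possible Incumbent move:
- E1 → Entrant plays V (best of 7, 1, 2, 0, 2); Incumbent gets -4.
- E2 → Entrant plays V (best of 9, -7, 3, -6, 5); Incumbent gets 2.
- E3 → Entrant plays Z (best of -6, 5, 4, -8, 9); Incumbent gets 3.
- E4 → Entrant plays W (best of 7, 9, -3, -4, -6); Incumbent gets -9.
Incumbent's induced payoffs are -4, 2, 3, -9, so Incumbent commits to E3. Subgame-perfect outcome: (E3, Z) with payoffs (3, 9).
Under simultaneous play:
Incumbent's best replies: V→E2; W→E2; X→E2; Y→E1; Z→E4.
Entrant's best replies: E1→V; E2→V; E3→Z; E4→W.
Only (E2, V) has each player best-responding; Nash payoffs (2, 9).
Incumbent's commitment gain: 3 − 2 = 1.

1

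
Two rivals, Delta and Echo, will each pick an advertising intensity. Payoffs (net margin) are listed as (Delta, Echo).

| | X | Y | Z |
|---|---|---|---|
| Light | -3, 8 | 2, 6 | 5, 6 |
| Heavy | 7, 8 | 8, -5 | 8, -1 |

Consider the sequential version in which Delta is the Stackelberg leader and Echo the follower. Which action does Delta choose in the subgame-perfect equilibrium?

Heavy

Echo best-responds to each possible Delta move:
- Light: Echo compares 8, 6, 6 and picks X; Delta would get -3.
- Heavy: Echo compares 8, -5, -1 and picks X; Delta would get 7.
Maximizing over -3, 7, Delta chooses Heavy. Subgame-perfect outcome: (Heavy, X) with payoffs (7, 8).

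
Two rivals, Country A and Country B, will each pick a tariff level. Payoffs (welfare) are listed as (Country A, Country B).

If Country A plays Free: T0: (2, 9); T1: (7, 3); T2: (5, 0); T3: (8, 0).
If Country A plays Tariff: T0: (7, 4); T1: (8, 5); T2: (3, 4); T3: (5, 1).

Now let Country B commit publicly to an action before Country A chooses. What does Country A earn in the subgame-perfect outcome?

Country A best-responds to each possible Country B move:
- T0 → Country A plays Tariff (best of 2, 7); Country B gets 4.
- T1 → Country A plays Tariff (best of 7, 8); Country B gets 5.
- T2 → Country A plays Free (best of 5, 3); Country B gets 0.
- T3 → Country A plays Free (best of 8, 5); Country B gets 0.
Country B's induced payoffs are 4, 5, 0, 0, so Country B commits to T1. Subgame-perfect outcome: (Tariff, T1) with payoffs (8, 5).

8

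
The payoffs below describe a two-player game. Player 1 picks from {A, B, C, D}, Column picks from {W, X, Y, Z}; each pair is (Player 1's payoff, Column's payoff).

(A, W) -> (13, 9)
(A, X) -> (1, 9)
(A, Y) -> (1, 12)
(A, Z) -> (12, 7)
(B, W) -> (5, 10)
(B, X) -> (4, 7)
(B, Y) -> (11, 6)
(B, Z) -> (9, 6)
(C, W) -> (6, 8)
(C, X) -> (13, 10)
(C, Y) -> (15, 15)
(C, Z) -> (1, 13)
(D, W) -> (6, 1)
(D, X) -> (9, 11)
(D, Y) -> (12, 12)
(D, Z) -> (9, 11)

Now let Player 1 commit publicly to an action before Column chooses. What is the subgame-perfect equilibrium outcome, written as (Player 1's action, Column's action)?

Backward induction with Player 1 moving first.
- A: BR = Y, leader payoff 1.
- B: BR = W, leader payoff 5.
- C: BR = Y, leader payoff 15.
- D: BR = Y, leader payoff 12.
Player 1's induced payoffs are 1, 5, 15, 12, so Player 1 commits to C. Subgame-perfect outcome: (C, Y) with payoffs (15, 15).

(C, Y)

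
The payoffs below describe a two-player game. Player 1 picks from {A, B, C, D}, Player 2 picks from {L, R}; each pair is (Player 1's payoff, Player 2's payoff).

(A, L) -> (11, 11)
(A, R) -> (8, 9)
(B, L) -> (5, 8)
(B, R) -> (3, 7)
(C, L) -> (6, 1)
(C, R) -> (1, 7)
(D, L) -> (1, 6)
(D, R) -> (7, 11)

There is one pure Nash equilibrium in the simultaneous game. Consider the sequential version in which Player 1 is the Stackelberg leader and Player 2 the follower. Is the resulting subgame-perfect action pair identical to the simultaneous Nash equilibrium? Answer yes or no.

yes

Solve by backward induction (Player 1 leads).
- A → Player 2 plays L (best of 11, 9); Player 1 gets 11.
- B → Player 2 plays L (best of 8, 7); Player 1 gets 5.
- C → Player 2 plays R (best of 1, 7); Player 1 gets 1.
- D → Player 2 plays R (best of 6, 11); Player 1 gets 7.
Player 1's induced payoffs are 11, 5, 1, 7, so Player 1 commits to A. Subgame-perfect outcome: (A, L) with payoffs (11, 11).
Now find the simultaneous Nash equilibrium.
Player 1's best replies: L→A; R→A.
Player 2's best replies: A→L; B→L; C→R; D→R.
The unique mutual best reply is (A, L), giving (11, 11).
Sequential outcome (A, L) coincides with the Nash profile (A, L).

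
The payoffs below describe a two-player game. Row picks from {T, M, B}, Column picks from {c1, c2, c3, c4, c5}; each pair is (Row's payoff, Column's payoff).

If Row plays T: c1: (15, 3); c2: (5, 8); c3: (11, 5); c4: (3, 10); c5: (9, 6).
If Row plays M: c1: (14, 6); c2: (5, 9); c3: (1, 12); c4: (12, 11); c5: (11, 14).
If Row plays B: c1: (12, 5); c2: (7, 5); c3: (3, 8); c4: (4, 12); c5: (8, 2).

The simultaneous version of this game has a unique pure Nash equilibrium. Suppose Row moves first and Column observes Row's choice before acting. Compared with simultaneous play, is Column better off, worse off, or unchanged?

unchanged

Work backward from Column's decision.
- T: Column compares 3, 8, 5, 10, 6 and picks c4; Row would get 3.
- M: Column compares 6, 9, 12, 11, 14 and picks c5; Row would get 11.
- B: Column compares 5, 5, 8, 12, 2 and picks c4; Row would get 4.
Among 3, 11, 4, the best is 11 at M. Subgame-perfect outcome: (M, c5) with payoffs (11, 14).
For the simultaneous game, intersect best replies.
Row's best replies: c1→T; c2→B; c3→T; c4→M; c5→M.
Column's best replies: T→c4; M→c5; B→c4.
Only (M, c5) has each player best-responding; Nash payoffs (11, 14).
Column earns 14 sequentially versus 14 at the Nash outcome: unchanged.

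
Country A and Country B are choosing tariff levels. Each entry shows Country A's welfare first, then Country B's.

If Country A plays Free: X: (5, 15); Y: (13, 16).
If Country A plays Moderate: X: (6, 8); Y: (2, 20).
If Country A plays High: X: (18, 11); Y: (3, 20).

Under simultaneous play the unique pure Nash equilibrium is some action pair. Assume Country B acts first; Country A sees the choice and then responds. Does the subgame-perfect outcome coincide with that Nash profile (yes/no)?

yes

Solve by backward induction (Country B leads).
- X → Country A plays High (best of 5, 6, 18); Country B gets 11.
- Y → Country A plays Free (best of 13, 2, 3); Country B gets 16.
Country B's induced payoffs are 11, 16, so Country B commits to Y. Subgame-perfect outcome: (Free, Y) with payoffs (13, 16).
Under simultaneous play:
Country A's best replies: X→High; Y→Free.
Country B's best replies: Free→Y; Moderate→Y; High→Y.
The unique mutual best reply is (Free, Y), giving (13, 16).
Sequential outcome (Free, Y) coincides with the Nash profile (Free, Y).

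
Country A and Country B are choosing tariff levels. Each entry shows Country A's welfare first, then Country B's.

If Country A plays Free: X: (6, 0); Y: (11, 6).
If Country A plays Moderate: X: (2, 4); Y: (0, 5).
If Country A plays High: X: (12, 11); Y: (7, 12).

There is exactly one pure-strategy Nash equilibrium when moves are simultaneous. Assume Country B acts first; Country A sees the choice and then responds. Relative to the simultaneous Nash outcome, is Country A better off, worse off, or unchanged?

Work backward from Country A's decision.
- X: Country A compares 6, 2, 12 and picks High; Country B would get 11.
- Y: Country A compares 11, 0, 7 and picks Free; Country B would get 6.
Among 11, 6, the best is 11 at X. Subgame-perfect outcome: (High, X) with payoffs (12, 11).
Under simultaneous play:
Country A's best replies: X→High; Y→Free.
Country B's best replies: Free→Y; Moderate→Y; High→Y.
Only (Free, Y) has each player best-responding; Nash payoffs (11, 6).
Country A earns 12 sequentially versus 11 at the Nash outcome: better off.

better off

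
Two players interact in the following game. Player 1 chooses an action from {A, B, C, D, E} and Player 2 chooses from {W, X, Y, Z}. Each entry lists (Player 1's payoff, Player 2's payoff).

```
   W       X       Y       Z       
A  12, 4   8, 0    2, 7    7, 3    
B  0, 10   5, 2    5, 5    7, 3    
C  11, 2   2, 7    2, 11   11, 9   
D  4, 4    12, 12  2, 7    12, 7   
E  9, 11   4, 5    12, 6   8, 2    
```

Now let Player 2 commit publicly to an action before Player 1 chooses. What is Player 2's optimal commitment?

X

Solve by backward induction (Player 2 leads).
- W: BR = A, leader payoff 4.
- X: BR = D, leader payoff 12.
- Y: BR = E, leader payoff 6.
- Z: BR = D, leader payoff 7.
Among 4, 12, 6, 7, the best is 12 at X. Subgame-perfect outcome: (D, X) with payoffs (12, 12).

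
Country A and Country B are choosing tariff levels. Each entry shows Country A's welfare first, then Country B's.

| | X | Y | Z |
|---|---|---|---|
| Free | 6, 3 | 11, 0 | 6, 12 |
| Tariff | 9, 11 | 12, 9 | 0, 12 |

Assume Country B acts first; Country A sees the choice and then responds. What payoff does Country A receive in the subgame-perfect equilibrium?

Backward induction with Country B moving first.
- X: Country A compares 6, 9 and picks Tariff; Country B would get 11.
- Y: Country A compares 11, 12 and picks Tariff; Country B would get 9.
- Z: Country A compares 6, 0 and picks Free; Country B would get 12.
Country B's induced payoffs are 11, 9, 12, so Country B commits to Z. Subgame-perfect outcome: (Free, Z) with payoffs (6, 12).

6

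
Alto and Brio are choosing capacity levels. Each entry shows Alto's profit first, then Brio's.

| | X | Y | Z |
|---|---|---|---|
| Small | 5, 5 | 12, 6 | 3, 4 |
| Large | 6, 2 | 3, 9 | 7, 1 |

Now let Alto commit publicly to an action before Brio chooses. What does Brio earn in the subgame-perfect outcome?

Solve by backward induction (Alto leads).
- Small: BR = Y, leader payoff 12.
- Large: BR = Y, leader payoff 3.
Maximizing over 12, 3, Alto chooses Small. Subgame-perfect outcome: (Small, Y) with payoffs (12, 6).

6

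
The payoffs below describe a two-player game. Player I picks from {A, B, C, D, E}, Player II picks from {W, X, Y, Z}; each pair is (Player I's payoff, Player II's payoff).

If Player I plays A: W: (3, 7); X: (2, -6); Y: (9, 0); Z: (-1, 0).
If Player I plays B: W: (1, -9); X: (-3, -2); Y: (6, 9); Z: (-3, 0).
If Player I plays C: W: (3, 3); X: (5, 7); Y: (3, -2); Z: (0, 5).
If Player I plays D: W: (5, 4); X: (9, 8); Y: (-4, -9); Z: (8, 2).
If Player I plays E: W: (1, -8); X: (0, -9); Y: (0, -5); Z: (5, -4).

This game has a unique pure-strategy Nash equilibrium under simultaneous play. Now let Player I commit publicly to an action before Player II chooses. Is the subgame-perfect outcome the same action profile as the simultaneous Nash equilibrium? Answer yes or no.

Solve by backward induction (Player I leads).
- A: Player II compares 7, -6, 0, 0 and picks W; Player I would get 3.
- B: Player II compares -9, -2, 9, 0 and picks Y; Player I would get 6.
- C: Player II compares 3, 7, -2, 5 and picks X; Player I would get 5.
- D: Player II compares 4, 8, -9, 2 and picks X; Player I would get 9.
- E: Player II compares -8, -9, -5, -4 and picks Z; Player I would get 5.
Maximizing over 3, 6, 5, 9, 5, Player I chooses D. Subgame-perfect outcome: (D, X) with payoffs (9, 8).
Now find the simultaneous Nash equilibrium.
Player I's best replies: W→D; X→D; Y→A; Z→D.
Player II's best replies: A→W; B→Y; C→X; D→X; E→Z.
The unique mutual best reply is (D, X), giving (9, 8).
Sequential outcome (D, X) coincides with the Nash profile (D, X).

yes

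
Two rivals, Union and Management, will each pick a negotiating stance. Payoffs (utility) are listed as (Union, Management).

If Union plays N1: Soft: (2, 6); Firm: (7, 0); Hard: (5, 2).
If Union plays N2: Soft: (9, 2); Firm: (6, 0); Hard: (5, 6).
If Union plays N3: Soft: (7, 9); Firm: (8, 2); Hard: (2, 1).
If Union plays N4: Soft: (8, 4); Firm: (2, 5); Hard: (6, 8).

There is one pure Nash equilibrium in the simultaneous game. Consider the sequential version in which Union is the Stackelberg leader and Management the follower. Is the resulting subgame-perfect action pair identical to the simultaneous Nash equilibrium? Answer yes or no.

no

Solve by backward induction (Union leads).
- N1 → Management plays Soft (best of 6, 0, 2); Union gets 2.
- N2 → Management plays Hard (best of 2, 0, 6); Union gets 5.
- N3 → Management plays Soft (best of 9, 2, 1); Union gets 7.
- N4 → Management plays Hard (best of 4, 5, 8); Union gets 6.
Among 2, 5, 7, 6, the best is 7 at N3. Subgame-perfect outcome: (N3, Soft) with payoffs (7, 9).
Now find the simultaneous Nash equilibrium.
Union's best replies: Soft→N2; Firm→N3; Hard→N4.
Management's best replies: N1→Soft; N2→Hard; N3→Soft; N4→Hard.
Only (N4, Hard) has each player best-responding; Nash payoffs (6, 8).
Sequential outcome (N3, Soft) differs from the Nash profile (N4, Hard).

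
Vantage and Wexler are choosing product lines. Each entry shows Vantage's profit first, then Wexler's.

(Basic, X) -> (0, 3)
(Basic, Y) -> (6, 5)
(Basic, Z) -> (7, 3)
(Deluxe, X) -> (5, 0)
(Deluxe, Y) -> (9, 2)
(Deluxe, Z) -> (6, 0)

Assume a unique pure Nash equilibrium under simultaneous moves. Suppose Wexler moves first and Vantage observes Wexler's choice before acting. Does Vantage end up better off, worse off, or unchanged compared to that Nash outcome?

worse off

Vantage best-responds to each possible Wexler move:
- X → Vantage plays Deluxe (best of 0, 5); Wexler gets 0.
- Y → Vantage plays Deluxe (best of 6, 9); Wexler gets 2.
- Z → Vantage plays Basic (best of 7, 6); Wexler gets 3.
Among 0, 2, 3, the best is 3 at Z. Subgame-perfect outcome: (Basic, Z) with payoffs (7, 3).
Now find the simultaneous Nash equilibrium.
Vantage's best replies: X→Deluxe; Y→Deluxe; Z→Basic.
Wexler's best replies: Basic→Y; Deluxe→Y.
The unique mutual best reply is (Deluxe, Y), giving (9, 2).
Vantage earns 7 sequentially versus 9 at the Nash outcome: worse off.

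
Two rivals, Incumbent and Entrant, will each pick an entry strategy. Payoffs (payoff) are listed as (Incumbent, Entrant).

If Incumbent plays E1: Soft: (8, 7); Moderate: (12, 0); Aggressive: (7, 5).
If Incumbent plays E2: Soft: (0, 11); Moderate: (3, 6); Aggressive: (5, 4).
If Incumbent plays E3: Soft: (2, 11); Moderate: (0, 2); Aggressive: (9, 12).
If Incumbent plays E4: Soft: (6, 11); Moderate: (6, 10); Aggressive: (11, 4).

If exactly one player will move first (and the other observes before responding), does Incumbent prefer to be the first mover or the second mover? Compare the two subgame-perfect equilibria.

first

If Incumbent leads: Entrant's best replies are E1→Soft, E2→Soft, E3→Aggressive, E4→Soft; Incumbent's induced payoffs 8, 0, 9, 6; outcome (E3, Aggressive), payoffs (9, 12).
If Entrant leads: Incumbent's best replies are Soft→E1, Moderate→E1, Aggressive→E4; Entrant's induced payoffs 7, 0, 4; outcome (E1, Soft), payoffs (8, 7).
Incumbent gets 9 moving first and 8 moving second, so Incumbent prefers to move first.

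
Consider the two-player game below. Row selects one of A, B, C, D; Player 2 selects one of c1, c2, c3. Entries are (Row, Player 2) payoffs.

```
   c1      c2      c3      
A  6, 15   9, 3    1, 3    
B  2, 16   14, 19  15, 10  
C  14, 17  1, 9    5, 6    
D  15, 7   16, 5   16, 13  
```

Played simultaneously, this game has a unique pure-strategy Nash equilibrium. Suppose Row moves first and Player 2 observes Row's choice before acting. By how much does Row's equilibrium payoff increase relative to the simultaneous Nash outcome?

Player 2 best-responds to each possible Row move:
- A: BR = c1, leader payoff 6.
- B: BR = c2, leader payoff 14.
- C: BR = c1, leader payoff 14.
- D: BR = c3, leader payoff 16.
Maximizing over 6, 14, 14, 16, Row chooses D. Subgame-perfect outcome: (D, c3) with payoffs (16, 13).
For the simultaneous game, intersect best replies.
Row's best replies: c1→D; c2→D; c3→D.
Player 2's best replies: A→c1; B→c2; C→c1; D→c3.
The unique mutual best reply is (D, c3), giving (16, 13).
Row's commitment gain: 16 − 16 = 0.

0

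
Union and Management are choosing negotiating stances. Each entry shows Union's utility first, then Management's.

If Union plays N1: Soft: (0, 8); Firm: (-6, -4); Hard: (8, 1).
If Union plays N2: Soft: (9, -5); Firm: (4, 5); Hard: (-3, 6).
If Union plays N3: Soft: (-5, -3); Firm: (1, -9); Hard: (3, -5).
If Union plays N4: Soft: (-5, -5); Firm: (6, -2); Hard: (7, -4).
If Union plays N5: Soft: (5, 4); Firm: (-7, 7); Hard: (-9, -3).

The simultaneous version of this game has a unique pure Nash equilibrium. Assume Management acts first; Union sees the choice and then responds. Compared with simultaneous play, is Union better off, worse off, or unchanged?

better off

Backward induction with Management moving first.
- Soft: Union compares 0, 9, -5, -5, 5 and picks N2; Management would get -5.
- Firm: Union compares -6, 4, 1, 6, -7 and picks N4; Management would get -2.
- Hard: Union compares 8, -3, 3, 7, -9 and picks N1; Management would get 1.
Maximizing over -5, -2, 1, Management chooses Hard. Subgame-perfect outcome: (N1, Hard) with payoffs (8, 1).
Under simultaneous play:
Union's best replies: Soft→N2; Firm→N4; Hard→N1.
Management's best replies: N1→Soft; N2→Hard; N3→Soft; N4→Firm; N5→Firm.
Only (N4, Firm) has each player best-responding; Nash payoffs (6, -2).
Union earns 8 sequentially versus 6 at the Nash outcome: better off.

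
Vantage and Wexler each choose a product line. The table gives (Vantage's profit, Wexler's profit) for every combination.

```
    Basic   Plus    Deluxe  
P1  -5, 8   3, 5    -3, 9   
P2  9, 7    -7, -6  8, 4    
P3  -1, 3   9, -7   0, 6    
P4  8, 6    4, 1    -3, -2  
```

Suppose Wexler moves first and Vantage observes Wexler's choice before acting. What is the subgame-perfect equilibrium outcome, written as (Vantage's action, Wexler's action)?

(P2, Basic)

Solve by backward induction (Wexler leads).
- Basic: Vantage compares -5, 9, -1, 8 and picks P2; Wexler would get 7.
- Plus: Vantage compares 3, -7, 9, 4 and picks P3; Wexler would get -7.
- Deluxe: Vantage compares -3, 8, 0, -3 and picks P2; Wexler would get 4.
Among 7, -7, 4, the best is 7 at Basic. Subgame-perfect outcome: (P2, Basic) with payoffs (9, 7).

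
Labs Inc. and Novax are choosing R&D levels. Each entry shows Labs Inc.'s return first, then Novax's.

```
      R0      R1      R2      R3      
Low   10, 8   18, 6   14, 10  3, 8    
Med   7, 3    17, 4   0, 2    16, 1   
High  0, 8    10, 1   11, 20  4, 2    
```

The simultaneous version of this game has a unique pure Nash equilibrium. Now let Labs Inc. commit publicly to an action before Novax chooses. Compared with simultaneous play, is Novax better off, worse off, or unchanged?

worse off

Solve by backward induction (Labs Inc. leads).
- Low → Novax plays R2 (best of 8, 6, 10, 8); Labs Inc. gets 14.
- Med → Novax plays R1 (best of 3, 4, 2, 1); Labs Inc. gets 17.
- High → Novax plays R2 (best of 8, 1, 20, 2); Labs Inc. gets 11.
Maximizing over 14, 17, 11, Labs Inc. chooses Med. Subgame-perfect outcome: (Med, R1) with payoffs (17, 4).
Under simultaneous play:
Labs Inc.'s best replies: R0→Low; R1→Low; R2→Low; R3→Med.
Novax's best replies: Low→R2; Med→R1; High→R2.
Only (Low, R2) has each player best-responding; Nash payoffs (14, 10).
Novax earns 4 sequentially versus 10 at the Nash outcome: worse off.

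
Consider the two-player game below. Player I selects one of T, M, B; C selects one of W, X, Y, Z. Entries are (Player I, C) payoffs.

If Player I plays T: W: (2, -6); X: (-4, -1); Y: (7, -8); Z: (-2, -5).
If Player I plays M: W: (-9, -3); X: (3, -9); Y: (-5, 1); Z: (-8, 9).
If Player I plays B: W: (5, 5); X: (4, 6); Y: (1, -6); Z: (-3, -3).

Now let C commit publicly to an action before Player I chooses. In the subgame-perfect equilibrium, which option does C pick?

X

Player I best-responds to each possible C move:
- W → Player I plays B (best of 2, -9, 5); C gets 5.
- X → Player I plays B (best of -4, 3, 4); C gets 6.
- Y → Player I plays T (best of 7, -5, 1); C gets -8.
- Z → Player I plays T (best of -2, -8, -3); C gets -5.
C's induced payoffs are 5, 6, -8, -5, so C commits to X. Subgame-perfect outcome: (B, X) with payoffs (4, 6).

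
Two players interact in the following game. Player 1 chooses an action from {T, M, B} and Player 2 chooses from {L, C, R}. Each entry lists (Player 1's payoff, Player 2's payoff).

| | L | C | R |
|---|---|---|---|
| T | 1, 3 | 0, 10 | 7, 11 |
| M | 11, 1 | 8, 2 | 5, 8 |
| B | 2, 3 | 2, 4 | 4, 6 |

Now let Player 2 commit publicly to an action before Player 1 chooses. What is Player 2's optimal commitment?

R

Backward induction with Player 2 moving first.
- L → Player 1 plays M (best of 1, 11, 2); Player 2 gets 1.
- C → Player 1 plays M (best of 0, 8, 2); Player 2 gets 2.
- R → Player 1 plays T (best of 7, 5, 4); Player 2 gets 11.
Maximizing over 1, 2, 11, Player 2 chooses R. Subgame-perfect outcome: (T, R) with payoffs (7, 11).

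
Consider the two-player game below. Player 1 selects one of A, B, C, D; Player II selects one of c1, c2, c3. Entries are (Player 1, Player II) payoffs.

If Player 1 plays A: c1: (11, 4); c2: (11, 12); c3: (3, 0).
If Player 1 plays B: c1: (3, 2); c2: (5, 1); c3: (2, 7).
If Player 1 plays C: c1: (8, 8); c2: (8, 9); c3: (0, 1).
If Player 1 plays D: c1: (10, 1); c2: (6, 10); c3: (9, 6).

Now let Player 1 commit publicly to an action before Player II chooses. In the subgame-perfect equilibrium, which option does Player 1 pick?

A

Work backward from Player II's decision.
- A: Player II compares 4, 12, 0 and picks c2; Player 1 would get 11.
- B: Player II compares 2, 1, 7 and picks c3; Player 1 would get 2.
- C: Player II compares 8, 9, 1 and picks c2; Player 1 would get 8.
- D: Player II compares 1, 10, 6 and picks c2; Player 1 would get 6.
Maximizing over 11, 2, 8, 6, Player 1 chooses A. Subgame-perfect outcome: (A, c2) with payoffs (11, 12).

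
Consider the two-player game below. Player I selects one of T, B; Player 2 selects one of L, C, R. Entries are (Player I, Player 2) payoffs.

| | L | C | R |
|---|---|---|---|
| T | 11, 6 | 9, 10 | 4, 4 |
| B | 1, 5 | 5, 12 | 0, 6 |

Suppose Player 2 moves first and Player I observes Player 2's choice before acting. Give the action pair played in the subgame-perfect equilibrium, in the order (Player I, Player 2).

(T, C)

Player I best-responds to each possible Player 2 move:
- L: Player I compares 11, 1 and picks T; Player 2 would get 6.
- C: Player I compares 9, 5 and picks T; Player 2 would get 10.
- R: Player I compares 4, 0 and picks T; Player 2 would get 4.
Player 2's induced payoffs are 6, 10, 4, so Player 2 commits to C. Subgame-perfect outcome: (T, C) with payoffs (9, 10).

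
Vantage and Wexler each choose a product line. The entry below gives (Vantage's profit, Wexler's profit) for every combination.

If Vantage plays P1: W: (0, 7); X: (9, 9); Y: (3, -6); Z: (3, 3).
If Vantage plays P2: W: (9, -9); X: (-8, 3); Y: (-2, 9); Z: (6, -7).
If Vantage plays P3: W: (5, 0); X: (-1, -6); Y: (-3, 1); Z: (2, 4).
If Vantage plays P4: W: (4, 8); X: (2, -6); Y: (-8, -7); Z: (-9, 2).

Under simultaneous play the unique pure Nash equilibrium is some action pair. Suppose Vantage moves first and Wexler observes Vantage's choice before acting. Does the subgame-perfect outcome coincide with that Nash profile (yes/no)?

yes

Solve by backward induction (Vantage leads).
- P1: BR = X, leader payoff 9.
- P2: BR = Y, leader payoff -2.
- P3: BR = Z, leader payoff 2.
- P4: BR = W, leader payoff 4.
Vantage's induced payoffs are 9, -2, 2, 4, so Vantage commits to P1. Subgame-perfect outcome: (P1, X) with payoffs (9, 9).
Under simultaneous play:
Vantage's best replies: W→P2; X→P1; Y→P1; Z→P2.
Wexler's best replies: P1→X; P2→Y; P3→Z; P4→W.
The unique mutual best reply is (P1, X), giving (9, 9).
Sequential outcome (P1, X) coincides with the Nash profile (P1, X).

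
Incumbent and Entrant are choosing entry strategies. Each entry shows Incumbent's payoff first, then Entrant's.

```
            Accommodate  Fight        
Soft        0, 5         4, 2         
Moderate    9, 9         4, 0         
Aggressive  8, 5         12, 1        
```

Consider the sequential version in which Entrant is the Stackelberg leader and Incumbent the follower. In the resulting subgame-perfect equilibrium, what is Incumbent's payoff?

Incumbent best-responds to each possible Entrant move:
- Accommodate: BR = Moderate, leader payoff 9.
- Fight: BR = Aggressive, leader payoff 1.
Maximizing over 9, 1, Entrant chooses Accommodate. Subgame-perfect outcome: (Moderate, Accommodate) with payoffs (9, 9).

9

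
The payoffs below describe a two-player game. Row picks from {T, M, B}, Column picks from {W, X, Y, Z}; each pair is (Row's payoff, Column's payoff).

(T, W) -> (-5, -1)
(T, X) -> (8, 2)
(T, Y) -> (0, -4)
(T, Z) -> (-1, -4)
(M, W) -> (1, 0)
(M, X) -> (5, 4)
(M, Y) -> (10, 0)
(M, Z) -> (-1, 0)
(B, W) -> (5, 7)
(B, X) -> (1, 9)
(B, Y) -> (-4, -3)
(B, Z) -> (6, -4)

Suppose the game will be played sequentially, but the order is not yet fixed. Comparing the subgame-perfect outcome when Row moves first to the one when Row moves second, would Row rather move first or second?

first

If Row leads: Column's best replies are T→X, M→X, B→X; Row's induced payoffs 8, 5, 1; outcome (T, X), payoffs (8, 2).
If Column leads: Row's best replies are W→B, X→T, Y→M, Z→B; Column's induced payoffs 7, 2, 0, -4; outcome (B, W), payoffs (5, 7).
Row gets 8 moving first and 5 moving second, so Row prefers to move first.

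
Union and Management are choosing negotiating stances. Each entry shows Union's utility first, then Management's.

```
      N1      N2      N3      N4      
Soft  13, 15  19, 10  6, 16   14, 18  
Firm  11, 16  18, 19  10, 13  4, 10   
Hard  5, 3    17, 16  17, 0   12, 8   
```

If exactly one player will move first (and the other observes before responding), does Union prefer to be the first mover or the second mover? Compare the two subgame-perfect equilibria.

If Union leads: Management's best replies are Soft→N4, Firm→N2, Hard→N2; Union's induced payoffs 14, 18, 17; outcome (Firm, N2), payoffs (18, 19).
If Management leads: Union's best replies are N1→Soft, N2→Soft, N3→Hard, N4→Soft; Management's induced payoffs 15, 10, 0, 18; outcome (Soft, N4), payoffs (14, 18).
Union gets 18 moving first and 14 moving second, so Union prefers to move first.

first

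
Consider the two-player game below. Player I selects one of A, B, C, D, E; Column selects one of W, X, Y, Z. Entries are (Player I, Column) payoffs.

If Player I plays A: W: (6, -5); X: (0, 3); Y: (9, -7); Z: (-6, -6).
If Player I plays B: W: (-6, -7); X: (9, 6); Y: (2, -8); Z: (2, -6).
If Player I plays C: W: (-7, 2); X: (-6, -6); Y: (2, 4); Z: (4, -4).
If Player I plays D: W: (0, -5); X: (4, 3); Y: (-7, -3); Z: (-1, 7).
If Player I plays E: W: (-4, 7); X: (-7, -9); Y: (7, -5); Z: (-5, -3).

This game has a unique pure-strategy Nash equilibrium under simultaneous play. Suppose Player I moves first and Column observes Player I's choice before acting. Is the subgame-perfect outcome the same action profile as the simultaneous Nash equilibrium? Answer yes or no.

Backward induction with Player I moving first.
- A: Column compares -5, 3, -7, -6 and picks X; Player I would get 0.
- B: Column compares -7, 6, -8, -6 and picks X; Player I would get 9.
- C: Column compares 2, -6, 4, -4 and picks Y; Player I would get 2.
- D: Column compares -5, 3, -3, 7 and picks Z; Player I would get -1.
- E: Column compares 7, -9, -5, -3 and picks W; Player I would get -4.
Maximizing over 0, 9, 2, -1, -4, Player I chooses B. Subgame-perfect outcome: (B, X) with payoffs (9, 6).
Now find the simultaneous Nash equilibrium.
Player I's best replies: W→A; X→B; Y→A; Z→C.
Column's best replies: A→X; B→X; C→Y; D→Z; E→W.
The unique mutual best reply is (B, X), giving (9, 6).
Sequential outcome (B, X) coincides with the Nash profile (B, X).

yes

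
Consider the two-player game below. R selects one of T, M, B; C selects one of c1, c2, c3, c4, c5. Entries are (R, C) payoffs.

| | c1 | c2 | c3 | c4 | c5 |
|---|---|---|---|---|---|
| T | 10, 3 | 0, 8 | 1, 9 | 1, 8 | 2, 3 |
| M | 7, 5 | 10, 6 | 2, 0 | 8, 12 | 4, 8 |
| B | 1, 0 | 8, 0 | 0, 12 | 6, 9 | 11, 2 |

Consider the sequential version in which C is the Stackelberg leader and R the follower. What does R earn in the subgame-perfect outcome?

8

Work backward from R's decision.
- c1: BR = T, leader payoff 3.
- c2: BR = M, leader payoff 6.
- c3: BR = M, leader payoff 0.
- c4: BR = M, leader payoff 12.
- c5: BR = B, leader payoff 2.
Among 3, 6, 0, 12, 2, the best is 12 at c4. Subgame-perfect outcome: (M, c4) with payoffs (8, 12).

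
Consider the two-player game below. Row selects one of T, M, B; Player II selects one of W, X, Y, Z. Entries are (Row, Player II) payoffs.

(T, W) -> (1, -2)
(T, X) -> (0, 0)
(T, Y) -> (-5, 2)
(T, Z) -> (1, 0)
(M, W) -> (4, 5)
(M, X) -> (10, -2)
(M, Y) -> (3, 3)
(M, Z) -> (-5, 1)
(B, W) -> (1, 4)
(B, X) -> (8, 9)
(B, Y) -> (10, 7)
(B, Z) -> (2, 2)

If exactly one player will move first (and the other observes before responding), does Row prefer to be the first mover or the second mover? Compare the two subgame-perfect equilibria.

second

If Row leads: Player II's best replies are T→Y, M→W, B→X; Row's induced payoffs -5, 4, 8; outcome (B, X), payoffs (8, 9).
If Player II leads: Row's best replies are W→M, X→M, Y→B, Z→B; Player II's induced payoffs 5, -2, 7, 2; outcome (B, Y), payoffs (10, 7).
Row gets 8 moving first and 10 moving second, so Row prefers to move second.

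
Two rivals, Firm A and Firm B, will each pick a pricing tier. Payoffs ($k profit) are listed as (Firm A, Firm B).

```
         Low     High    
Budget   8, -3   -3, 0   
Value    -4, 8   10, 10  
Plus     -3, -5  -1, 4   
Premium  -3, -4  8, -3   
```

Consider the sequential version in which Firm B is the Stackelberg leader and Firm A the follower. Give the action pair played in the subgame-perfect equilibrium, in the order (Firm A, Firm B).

(Value, High)

Solve by backward induction (Firm B leads).
- Low → Firm A plays Budget (best of 8, -4, -3, -3); Firm B gets -3.
- High → Firm A plays Value (best of -3, 10, -1, 8); Firm B gets 10.
Firm B's induced payoffs are -3, 10, so Firm B commits to High. Subgame-perfect outcome: (Value, High) with payoffs (10, 10).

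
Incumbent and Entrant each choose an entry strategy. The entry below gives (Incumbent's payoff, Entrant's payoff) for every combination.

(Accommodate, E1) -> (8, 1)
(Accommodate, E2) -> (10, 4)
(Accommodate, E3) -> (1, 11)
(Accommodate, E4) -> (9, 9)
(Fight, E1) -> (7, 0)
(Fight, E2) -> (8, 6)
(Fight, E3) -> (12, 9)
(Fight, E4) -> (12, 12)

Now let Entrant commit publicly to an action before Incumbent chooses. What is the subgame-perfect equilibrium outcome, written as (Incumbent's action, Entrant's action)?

(Fight, E4)

Solve by backward induction (Entrant leads).
- E1: Incumbent compares 8, 7 and picks Accommodate; Entrant would get 1.
- E2: Incumbent compares 10, 8 and picks Accommodate; Entrant would get 4.
- E3: Incumbent compares 1, 12 and picks Fight; Entrant would get 9.
- E4: Incumbent compares 9, 12 and picks Fight; Entrant would get 12.
Maximizing over 1, 4, 9, 12, Entrant chooses E4. Subgame-perfect outcome: (Fight, E4) with payoffs (12, 12).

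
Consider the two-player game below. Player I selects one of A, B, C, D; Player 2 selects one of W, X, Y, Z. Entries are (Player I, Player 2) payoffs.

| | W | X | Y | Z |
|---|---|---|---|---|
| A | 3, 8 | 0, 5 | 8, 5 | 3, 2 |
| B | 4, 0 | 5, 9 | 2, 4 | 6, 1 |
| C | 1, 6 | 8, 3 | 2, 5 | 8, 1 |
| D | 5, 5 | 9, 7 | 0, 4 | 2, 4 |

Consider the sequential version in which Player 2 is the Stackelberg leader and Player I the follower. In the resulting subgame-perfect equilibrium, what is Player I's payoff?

9

Solve by backward induction (Player 2 leads).
- W: BR = D, leader payoff 5.
- X: BR = D, leader payoff 7.
- Y: BR = A, leader payoff 5.
- Z: BR = C, leader payoff 1.
Maximizing over 5, 7, 5, 1, Player 2 chooses X. Subgame-perfect outcome: (D, X) with payoffs (9, 7).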